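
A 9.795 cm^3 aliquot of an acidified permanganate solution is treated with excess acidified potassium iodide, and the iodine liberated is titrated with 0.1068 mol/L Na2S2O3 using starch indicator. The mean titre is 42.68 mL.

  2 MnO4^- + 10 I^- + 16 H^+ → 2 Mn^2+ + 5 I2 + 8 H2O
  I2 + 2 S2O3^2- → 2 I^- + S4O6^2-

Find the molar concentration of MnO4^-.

n(S2O3^2-) = 0.04268 × 0.1068 = 4.558 × 10^-3 mol
n(I2) = n(S2O3^2-)/2 = 2.279 × 10^-3 mol
From the 2:5 ratio, n(MnO4^-) in the aliquot = 2/5 × 2.279 × 10^-3 = 9.116 × 10^-4 mol
[MnO4^-] = 9.116 × 10^-4 / 0.009795 = 0.09307 mol/L

0.09307 mol/L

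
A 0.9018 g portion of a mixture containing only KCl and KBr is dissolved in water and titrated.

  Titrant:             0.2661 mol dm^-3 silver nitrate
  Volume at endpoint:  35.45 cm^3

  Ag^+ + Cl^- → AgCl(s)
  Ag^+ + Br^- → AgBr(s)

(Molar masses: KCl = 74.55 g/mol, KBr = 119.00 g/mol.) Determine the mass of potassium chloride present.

0.3702 g

n(AgNO3) = 0.03545 × 0.2661 = 9.433 × 10^-3 mol
Let x = n(KCl), y = n(KBr).
Titrant: 1x + 1y = 9.433 × 10^-3;  mass: 74.55x + 119.00y = 0.9018
Solving, x = 4.966 × 10^-3 mol, y = 4.467 × 10^-3 mol
mass of KCl = 4.966 × 10^-3 × 74.55 = 0.3702 g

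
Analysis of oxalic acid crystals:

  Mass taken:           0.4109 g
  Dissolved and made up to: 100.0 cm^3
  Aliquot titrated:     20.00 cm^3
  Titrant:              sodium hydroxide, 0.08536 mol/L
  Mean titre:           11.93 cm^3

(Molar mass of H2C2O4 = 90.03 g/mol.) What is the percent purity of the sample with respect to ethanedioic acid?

55.78 %

H2C2O4 + 2 NaOH → Na2C2O4 + 2 H2O
n(NaOH) per titration = 0.01193 × 0.08536 = 1.018 × 10^-3 mol
From the 1:2 ratio, n(H2C2O4) in each aliquot = 1/2 × 1.018 × 10^-3 = 5.092 × 10^-4 mol
n(H2C2O4) in the whole flask = 5.092 × 10^-4 × 100.0/20.00 = 2.546 × 10^-3 mol
mass of H2C2O4 = 2.546 × 10^-3 × 90.03 = 0.2292 g
% H2C2O4 = 0.2292 / 0.4109 × 100 = 55.78 %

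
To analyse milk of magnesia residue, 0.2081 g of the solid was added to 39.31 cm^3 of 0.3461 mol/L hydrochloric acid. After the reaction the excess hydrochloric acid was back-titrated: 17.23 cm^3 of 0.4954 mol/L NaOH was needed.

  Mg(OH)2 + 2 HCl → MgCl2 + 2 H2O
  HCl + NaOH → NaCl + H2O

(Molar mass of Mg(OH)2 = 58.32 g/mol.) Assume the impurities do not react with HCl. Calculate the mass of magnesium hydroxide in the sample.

0.1478 g

n(HCl) added = 0.03931 × 0.3461 = 0.01361 mol
n(NaOH) used in back-titration = 0.01723 × 0.4954 = 8.536 × 10^-3 mol
n(HCl) left over = 8.536 × 10^-3 mol (1:1 ratio)
n(HCl) consumed by analyte = 0.01361 − 8.536 × 10^-3 = 5.069 × 10^-3 mol
From the 1:2 ratio, n(Mg(OH)2) = 1/2 × 5.069 × 10^-3 = 2.535 × 10^-3 mol
mass of Mg(OH)2 = 2.535 × 10^-3 × 58.32 = 0.1478 g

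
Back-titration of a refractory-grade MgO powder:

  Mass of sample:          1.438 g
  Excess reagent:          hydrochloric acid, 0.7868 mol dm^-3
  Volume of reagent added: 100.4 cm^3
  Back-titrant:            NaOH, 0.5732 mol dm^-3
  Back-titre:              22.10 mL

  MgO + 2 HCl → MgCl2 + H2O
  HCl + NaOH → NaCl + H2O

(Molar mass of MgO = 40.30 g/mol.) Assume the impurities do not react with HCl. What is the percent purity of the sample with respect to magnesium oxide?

n(HCl) added = 0.1004 × 0.7868 = 0.07899 mol
n(NaOH) used in back-titration = 0.02210 × 0.5732 = 0.01267 mol
n(HCl) left over = 0.01267 mol (1:1 ratio)
n(HCl) consumed by analyte = 0.07899 − 0.01267 = 0.06633 mol
From the 1:2 ratio, n(MgO) = 1/2 × 0.06633 = 0.03316 mol
mass of MgO = 0.03316 × 40.30 = 1.336 g
% MgO = 1.336 / 1.438 × 100 = 92.94 %

92.94 %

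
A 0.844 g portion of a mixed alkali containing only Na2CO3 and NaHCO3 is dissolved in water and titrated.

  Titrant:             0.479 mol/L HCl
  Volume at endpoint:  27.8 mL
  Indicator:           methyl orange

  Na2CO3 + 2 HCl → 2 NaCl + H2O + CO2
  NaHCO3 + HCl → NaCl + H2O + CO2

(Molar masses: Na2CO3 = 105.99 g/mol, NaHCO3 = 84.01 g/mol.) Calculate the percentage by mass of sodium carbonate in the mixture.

n(HCl) = 0.0278 × 0.479 = 0.0133 mol
Let x = n(Na2CO3), y = n(NaHCO3).
Titrant: 2x + 1y = 0.0133;  mass: 105.99x + 84.01y = 0.844
Solving, x = 4.43 × 10^-3 mol, y = 4.46 × 10^-3 mol
mass of Na2CO3 = 4.43 × 10^-3 × 105.99 = 0.469 g
% Na2CO3 = 0.469 / 0.844 × 100 = 55.6 %

55.6 %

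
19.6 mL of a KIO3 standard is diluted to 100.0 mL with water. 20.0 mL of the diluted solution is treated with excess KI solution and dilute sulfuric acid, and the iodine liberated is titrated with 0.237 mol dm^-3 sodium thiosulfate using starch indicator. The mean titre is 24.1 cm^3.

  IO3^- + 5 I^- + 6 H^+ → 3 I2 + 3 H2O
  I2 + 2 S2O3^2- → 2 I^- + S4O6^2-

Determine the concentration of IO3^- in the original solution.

n(S2O3^2-) = 0.0241 × 0.237 = 5.71 × 10^-3 mol
n(I2) = n(S2O3^2-)/2 = 2.86 × 10^-3 mol
From the 1:3 ratio, n(IO3^-) in the aliquot = 1/3 × 2.86 × 10^-3 = 9.52 × 10^-4 mol
[IO3^-]_dilute = 9.52 × 10^-4 / 0.0200 = 0.0476 mol/L
[IO3^-]_original = 0.0476 × 100.0/19.6 = 0.243 mol/L

0.243 mol/L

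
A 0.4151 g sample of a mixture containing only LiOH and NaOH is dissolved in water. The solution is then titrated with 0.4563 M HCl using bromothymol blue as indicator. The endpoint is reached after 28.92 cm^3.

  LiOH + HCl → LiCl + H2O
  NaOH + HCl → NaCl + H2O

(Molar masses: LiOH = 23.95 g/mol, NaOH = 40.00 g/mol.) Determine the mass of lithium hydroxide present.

0.1682 g

n(HCl) = 0.02892 × 0.4563 = 0.01320 mol
Let x = n(LiOH), y = n(NaOH).
Titrant: 1x + 1y = 0.01320;  mass: 23.95x + 40.00y = 0.4151
Solving, x = 7.025 × 10^-3 mol, y = 6.171 × 10^-3 mol
mass of LiOH = 7.025 × 10^-3 × 23.95 = 0.1682 g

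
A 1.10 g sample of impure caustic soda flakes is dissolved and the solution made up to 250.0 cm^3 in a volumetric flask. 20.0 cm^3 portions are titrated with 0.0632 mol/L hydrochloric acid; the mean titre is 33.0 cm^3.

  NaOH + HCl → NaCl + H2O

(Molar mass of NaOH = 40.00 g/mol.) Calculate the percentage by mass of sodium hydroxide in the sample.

94.8 %

n(HCl) per titration = 0.0330 × 0.0632 = 2.09 × 10^-3 mol
n(NaOH) in each aliquot = 2.09 × 10^-3 mol (1:1 ratio)
n(NaOH) in the whole flask = 2.09 × 10^-3 × 250.0/20.0 = 0.0261 mol
mass of NaOH = 0.0261 × 40.00 = 1.04 g
% NaOH = 1.04 / 1.10 × 100 = 94.8 %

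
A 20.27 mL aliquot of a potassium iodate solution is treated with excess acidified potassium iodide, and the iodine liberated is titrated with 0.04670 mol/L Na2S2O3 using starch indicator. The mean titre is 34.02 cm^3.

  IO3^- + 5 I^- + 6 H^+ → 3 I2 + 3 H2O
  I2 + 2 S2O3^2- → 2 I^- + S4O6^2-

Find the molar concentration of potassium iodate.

n(S2O3^2-) = 0.03402 × 0.04670 = 1.589 × 10^-3 mol
n(I2) = n(S2O3^2-)/2 = 7.944 × 10^-4 mol
From the 1:3 ratio, n(IO3^-) in the aliquot = 1/3 × 7.944 × 10^-4 = 2.648 × 10^-4 mol
[IO3^-] = 2.648 × 10^-4 / 0.02027 = 0.01306 mol/L

0.01306 mol/L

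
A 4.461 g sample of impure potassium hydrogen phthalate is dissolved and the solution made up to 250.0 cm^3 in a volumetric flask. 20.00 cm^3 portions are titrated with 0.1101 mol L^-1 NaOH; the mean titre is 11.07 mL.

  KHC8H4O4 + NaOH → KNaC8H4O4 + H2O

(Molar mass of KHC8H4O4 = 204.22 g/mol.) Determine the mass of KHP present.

n(NaOH) per titration = 0.01107 × 0.1101 = 1.219 × 10^-3 mol
n(KHC8H4O4) in each aliquot = 1.219 × 10^-3 mol (1:1 ratio)
n(KHC8H4O4) in the whole flask = 1.219 × 10^-3 × 250.0/20.00 = 0.01524 mol
mass of KHC8H4O4 = 0.01524 × 204.22 = 3.111 g

3.111 g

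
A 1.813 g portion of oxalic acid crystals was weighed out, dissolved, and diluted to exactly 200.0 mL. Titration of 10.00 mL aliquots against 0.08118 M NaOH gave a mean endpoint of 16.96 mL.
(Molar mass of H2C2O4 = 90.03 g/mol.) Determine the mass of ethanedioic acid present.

1.240 g

H2C2O4 + 2 NaOH → Na2C2O4 + 2 H2O
n(NaOH) per titration = 0.01696 × 0.08118 = 1.377 × 10^-3 mol
From the 1:2 ratio, n(H2C2O4) in each aliquot = 1/2 × 1.377 × 10^-3 = 6.884 × 10^-4 mol
n(H2C2O4) in the whole flask = 6.884 × 10^-4 × 200.0/10.00 = 0.01377 mol
mass of H2C2O4 = 0.01377 × 90.03 = 1.240 g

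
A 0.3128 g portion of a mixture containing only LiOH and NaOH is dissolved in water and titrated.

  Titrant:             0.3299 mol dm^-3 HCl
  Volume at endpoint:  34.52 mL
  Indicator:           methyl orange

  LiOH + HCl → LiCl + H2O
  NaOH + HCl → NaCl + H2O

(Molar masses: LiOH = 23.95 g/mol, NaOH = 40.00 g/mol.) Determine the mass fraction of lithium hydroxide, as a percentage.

n(HCl) = 0.03452 × 0.3299 = 0.01139 mol
Let x = n(LiOH), y = n(NaOH).
Titrant: 1x + 1y = 0.01139;  mass: 23.95x + 40.00y = 0.3128
Solving, x = 8.893 × 10^-3 mol, y = 2.496 × 10^-3 mol
mass of LiOH = 8.893 × 10^-3 × 23.95 = 0.2130 g
% LiOH = 0.2130 / 0.3128 × 100 = 68.09 %

68.09 %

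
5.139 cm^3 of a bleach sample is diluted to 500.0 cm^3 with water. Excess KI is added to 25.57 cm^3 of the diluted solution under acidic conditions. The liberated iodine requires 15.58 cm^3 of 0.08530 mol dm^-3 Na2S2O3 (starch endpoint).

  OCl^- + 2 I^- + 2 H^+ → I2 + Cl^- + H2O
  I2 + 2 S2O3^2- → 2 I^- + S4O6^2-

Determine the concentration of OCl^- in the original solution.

n(S2O3^2-) = 0.01558 × 0.08530 = 1.329 × 10^-3 mol
n(I2) = n(S2O3^2-)/2 = 6.645 × 10^-4 mol
n(OCl^-) in the aliquot = 6.645 × 10^-4 mol (1:1 ratio)
[OCl^-]_dilute = 6.645 × 10^-4 / 0.02557 = 0.02599 mol/L
[OCl^-]_original = 0.02599 × 500.0/5.139 = 2.528 mol/L

2.528 mol/L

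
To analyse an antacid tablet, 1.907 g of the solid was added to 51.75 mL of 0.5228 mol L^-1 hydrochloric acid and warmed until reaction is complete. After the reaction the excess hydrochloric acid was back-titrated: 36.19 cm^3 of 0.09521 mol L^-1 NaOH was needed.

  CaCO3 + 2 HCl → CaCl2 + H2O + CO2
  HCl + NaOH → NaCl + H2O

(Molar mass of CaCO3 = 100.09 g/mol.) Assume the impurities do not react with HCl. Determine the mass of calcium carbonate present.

1.182 g

n(HCl) added = 0.05175 × 0.5228 = 0.02705 mol
n(NaOH) used in back-titration = 0.03619 × 0.09521 = 3.446 × 10^-3 mol
n(HCl) left over = 3.446 × 10^-3 mol (1:1 ratio)
n(HCl) consumed by analyte = 0.02705 − 3.446 × 10^-3 = 0.02361 mol
From the 1:2 ratio, n(CaCO3) = 1/2 × 0.02361 = 0.01180 mol
mass of CaCO3 = 0.01180 × 100.09 = 1.182 g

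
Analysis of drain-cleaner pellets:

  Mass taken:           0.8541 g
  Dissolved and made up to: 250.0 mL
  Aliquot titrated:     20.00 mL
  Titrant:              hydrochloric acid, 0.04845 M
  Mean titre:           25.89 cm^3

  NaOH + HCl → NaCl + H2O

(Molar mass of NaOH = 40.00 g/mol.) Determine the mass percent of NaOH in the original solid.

73.43 %

n(HCl) per titration = 0.02589 × 0.04845 = 1.254 × 10^-3 mol
n(NaOH) in each aliquot = 1.254 × 10^-3 mol (1:1 ratio)
n(NaOH) in the whole flask = 1.254 × 10^-3 × 250.0/20.00 = 0.01568 mol
mass of NaOH = 0.01568 × 40.00 = 0.6272 g
% NaOH = 0.6272 / 0.8541 × 100 = 73.43 %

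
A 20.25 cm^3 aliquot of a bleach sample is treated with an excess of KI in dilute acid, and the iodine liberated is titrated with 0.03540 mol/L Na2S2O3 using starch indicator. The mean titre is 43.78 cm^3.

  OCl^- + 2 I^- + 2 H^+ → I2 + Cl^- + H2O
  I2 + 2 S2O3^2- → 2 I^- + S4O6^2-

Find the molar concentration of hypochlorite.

n(S2O3^2-) = 0.04378 × 0.03540 = 1.550 × 10^-3 mol
n(I2) = n(S2O3^2-)/2 = 7.749 × 10^-4 mol
n(OCl^-) in the aliquot = 7.749 × 10^-4 mol (1:1 ratio)
[OCl^-] = 7.749 × 10^-4 / 0.02025 = 0.03827 mol/L

0.03827 mol/L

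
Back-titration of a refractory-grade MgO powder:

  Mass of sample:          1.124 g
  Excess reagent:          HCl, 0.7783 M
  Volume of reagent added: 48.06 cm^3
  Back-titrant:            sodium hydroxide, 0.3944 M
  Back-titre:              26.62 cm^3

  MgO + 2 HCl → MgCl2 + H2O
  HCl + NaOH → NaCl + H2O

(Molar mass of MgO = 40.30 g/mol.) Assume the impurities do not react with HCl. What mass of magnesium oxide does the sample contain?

n(HCl) added = 0.04806 × 0.7783 = 0.03741 mol
n(NaOH) used in back-titration = 0.02662 × 0.3944 = 0.01050 mol
n(HCl) left over = 0.01050 mol (1:1 ratio)
n(HCl) consumed by analyte = 0.03741 − 0.01050 = 0.02691 mol
From the 1:2 ratio, n(MgO) = 1/2 × 0.02691 = 0.01345 mol
mass of MgO = 0.01345 × 40.30 = 0.5422 g

0.5422 g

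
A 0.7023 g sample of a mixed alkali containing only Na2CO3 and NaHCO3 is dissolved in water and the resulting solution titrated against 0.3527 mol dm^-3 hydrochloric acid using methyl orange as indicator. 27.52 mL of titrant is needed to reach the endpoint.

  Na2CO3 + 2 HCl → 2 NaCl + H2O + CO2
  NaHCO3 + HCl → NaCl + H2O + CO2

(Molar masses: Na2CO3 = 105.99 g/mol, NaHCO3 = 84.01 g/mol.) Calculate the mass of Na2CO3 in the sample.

n(HCl) = 0.02752 × 0.3527 = 9.706 × 10^-3 mol
Let x = n(Na2CO3), y = n(NaHCO3).
Titrant: 2x + 1y = 9.706 × 10^-3;  mass: 105.99x + 84.01y = 0.7023
Solving, x = 1.824 × 10^-3 mol, y = 6.059 × 10^-3 mol
mass of Na2CO3 = 1.824 × 10^-3 × 105.99 = 0.1933 g

0.1933 g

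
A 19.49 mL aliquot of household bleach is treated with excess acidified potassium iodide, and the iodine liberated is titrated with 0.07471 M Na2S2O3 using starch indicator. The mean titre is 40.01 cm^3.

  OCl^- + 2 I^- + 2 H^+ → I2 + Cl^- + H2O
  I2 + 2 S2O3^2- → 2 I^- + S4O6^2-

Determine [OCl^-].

n(S2O3^2-) = 0.04001 × 0.07471 = 2.989 × 10^-3 mol
n(I2) = n(S2O3^2-)/2 = 1.495 × 10^-3 mol
n(OCl^-) in the aliquot = 1.495 × 10^-3 mol (1:1 ratio)
[OCl^-] = 1.495 × 10^-3 / 0.01949 = 0.07668 mol/L

0.07668 M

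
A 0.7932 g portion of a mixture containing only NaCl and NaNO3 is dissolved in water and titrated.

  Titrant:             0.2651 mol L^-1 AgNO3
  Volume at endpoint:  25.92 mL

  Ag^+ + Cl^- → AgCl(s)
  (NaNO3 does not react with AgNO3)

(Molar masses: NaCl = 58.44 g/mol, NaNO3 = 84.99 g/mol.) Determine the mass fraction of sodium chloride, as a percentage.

50.63 %

n(AgNO3) = 0.02592 × 0.2651 = 6.871 × 10^-3 mol
Let x = n(NaCl), y = n(NaNO3).
Titrant: 1x = 6.871 × 10^-3;  mass: 58.44x + 84.99y = 0.7932
Solving, x = 6.871 × 10^-3 mol, y = 4.608 × 10^-3 mol
mass of NaCl = 6.871 × 10^-3 × 58.44 = 0.4016 g
% NaCl = 0.4016 / 0.7932 × 100 = 50.63 %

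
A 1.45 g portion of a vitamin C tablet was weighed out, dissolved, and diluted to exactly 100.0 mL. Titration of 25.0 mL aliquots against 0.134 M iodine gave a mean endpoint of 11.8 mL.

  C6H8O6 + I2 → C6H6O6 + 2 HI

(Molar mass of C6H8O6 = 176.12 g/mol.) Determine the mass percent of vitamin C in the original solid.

n(I2) per titration = 0.0118 × 0.134 = 1.58 × 10^-3 mol
n(C6H8O6) in each aliquot = 1.58 × 10^-3 mol (1:1 ratio)
n(C6H8O6) in the whole flask = 1.58 × 10^-3 × 100.0/25.0 = 6.32 × 10^-3 mol
mass of C6H8O6 = 6.32 × 10^-3 × 176.12 = 1.11 g
% C6H8O6 = 1.11 / 1.45 × 100 = 76.8 %

76.8 %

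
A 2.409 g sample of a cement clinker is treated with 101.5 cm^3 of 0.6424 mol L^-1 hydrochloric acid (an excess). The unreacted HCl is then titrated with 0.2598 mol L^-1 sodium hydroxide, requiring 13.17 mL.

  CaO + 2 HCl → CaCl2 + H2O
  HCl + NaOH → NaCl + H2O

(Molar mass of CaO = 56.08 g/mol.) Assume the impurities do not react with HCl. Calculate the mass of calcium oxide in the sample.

n(HCl) added = 0.1015 × 0.6424 = 0.06520 mol
n(NaOH) used in back-titration = 0.01317 × 0.2598 = 3.422 × 10^-3 mol
n(HCl) left over = 3.422 × 10^-3 mol (1:1 ratio)
n(HCl) consumed by analyte = 0.06520 − 3.422 × 10^-3 = 0.06178 mol
From the 1:2 ratio, n(CaO) = 1/2 × 0.06178 = 0.03089 mol
mass of CaO = 0.03089 × 56.08 = 1.732 g

1.732 g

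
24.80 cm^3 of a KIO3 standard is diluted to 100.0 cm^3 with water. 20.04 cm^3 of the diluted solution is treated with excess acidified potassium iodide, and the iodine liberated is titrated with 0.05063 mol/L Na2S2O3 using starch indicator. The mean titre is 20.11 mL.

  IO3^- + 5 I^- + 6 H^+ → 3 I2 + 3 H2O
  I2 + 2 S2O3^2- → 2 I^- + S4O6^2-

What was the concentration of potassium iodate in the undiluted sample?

n(S2O3^2-) = 0.02011 × 0.05063 = 1.018 × 10^-3 mol
n(I2) = n(S2O3^2-)/2 = 5.091 × 10^-4 mol
From the 1:3 ratio, n(IO3^-) in the aliquot = 1/3 × 5.091 × 10^-4 = 1.697 × 10^-4 mol
[IO3^-]_dilute = 1.697 × 10^-4 / 0.02004 = 0.008468 mol/L
[IO3^-]_original = 0.008468 × 100.0/24.80 = 0.03414 mol/L

0.03414 mol/L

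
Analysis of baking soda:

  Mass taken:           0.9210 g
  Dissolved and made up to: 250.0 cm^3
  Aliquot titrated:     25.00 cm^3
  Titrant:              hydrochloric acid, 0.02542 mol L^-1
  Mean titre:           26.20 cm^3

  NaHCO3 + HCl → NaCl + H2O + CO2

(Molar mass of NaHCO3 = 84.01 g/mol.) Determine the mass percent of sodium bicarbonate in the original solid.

60.75 %

n(HCl) per titration = 0.02620 × 0.02542 = 6.660 × 10^-4 mol
n(NaHCO3) in each aliquot = 6.660 × 10^-4 mol (1:1 ratio)
n(NaHCO3) in the whole flask = 6.660 × 10^-4 × 250.0/25.00 = 6.660 × 10^-3 mol
mass of NaHCO3 = 6.660 × 10^-3 × 84.01 = 0.5595 g
% NaHCO3 = 0.5595 / 0.9210 × 100 = 60.75 %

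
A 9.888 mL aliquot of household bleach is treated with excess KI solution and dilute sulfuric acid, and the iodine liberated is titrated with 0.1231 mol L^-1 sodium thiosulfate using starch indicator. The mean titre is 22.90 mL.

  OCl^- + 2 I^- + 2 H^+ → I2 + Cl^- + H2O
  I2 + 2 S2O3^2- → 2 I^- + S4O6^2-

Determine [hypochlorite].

n(S2O3^2-) = 0.02290 × 0.1231 = 2.819 × 10^-3 mol
n(I2) = n(S2O3^2-)/2 = 1.409 × 10^-3 mol
n(OCl^-) in the aliquot = 1.409 × 10^-3 mol (1:1 ratio)
[OCl^-] = 1.409 × 10^-3 / 0.009888 = 0.1425 mol/L

0.1425 mol/L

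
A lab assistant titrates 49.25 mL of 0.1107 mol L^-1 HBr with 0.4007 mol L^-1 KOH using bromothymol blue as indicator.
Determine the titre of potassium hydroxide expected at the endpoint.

HBr + KOH → KBr + H2O
n(HBr) = 0.04925 L × 0.1107 mol/L = 5.452 × 10^-3 mol
n(KOH) = 5.452 × 10^-3 mol (1:1 stoichiometry)
V(KOH) = 5.452 × 10^-3 mol / 0.4007 mol/L = 0.01361 L = 13.61 mL

13.61 mL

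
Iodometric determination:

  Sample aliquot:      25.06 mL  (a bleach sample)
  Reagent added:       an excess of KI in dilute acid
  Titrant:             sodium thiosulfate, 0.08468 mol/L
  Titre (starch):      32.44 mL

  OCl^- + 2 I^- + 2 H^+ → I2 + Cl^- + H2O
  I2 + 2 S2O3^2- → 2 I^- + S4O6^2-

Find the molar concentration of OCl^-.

0.05481 mol/L

n(S2O3^2-) = 0.03244 × 0.08468 = 2.747 × 10^-3 mol
n(I2) = n(S2O3^2-)/2 = 1.374 × 10^-3 mol
n(OCl^-) in the aliquot = 1.374 × 10^-3 mol (1:1 ratio)
[OCl^-] = 1.374 × 10^-3 / 0.02506 = 0.05481 mol/L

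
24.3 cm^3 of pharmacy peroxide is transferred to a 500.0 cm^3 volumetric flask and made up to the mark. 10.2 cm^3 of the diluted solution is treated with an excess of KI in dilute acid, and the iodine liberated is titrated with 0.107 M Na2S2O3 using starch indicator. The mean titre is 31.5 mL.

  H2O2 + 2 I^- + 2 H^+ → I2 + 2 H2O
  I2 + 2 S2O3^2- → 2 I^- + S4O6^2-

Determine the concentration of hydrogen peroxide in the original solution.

3.40 M

n(S2O3^2-) = 0.0315 × 0.107 = 3.37 × 10^-3 mol
n(I2) = n(S2O3^2-)/2 = 1.69 × 10^-3 mol
n(H2O2) in the aliquot = 1.69 × 10^-3 mol (1:1 ratio)
[H2O2]_dilute = 1.69 × 10^-3 / 0.0102 = 0.165 mol/L
[H2O2]_original = 0.165 × 500.0/24.3 = 3.40 mol/L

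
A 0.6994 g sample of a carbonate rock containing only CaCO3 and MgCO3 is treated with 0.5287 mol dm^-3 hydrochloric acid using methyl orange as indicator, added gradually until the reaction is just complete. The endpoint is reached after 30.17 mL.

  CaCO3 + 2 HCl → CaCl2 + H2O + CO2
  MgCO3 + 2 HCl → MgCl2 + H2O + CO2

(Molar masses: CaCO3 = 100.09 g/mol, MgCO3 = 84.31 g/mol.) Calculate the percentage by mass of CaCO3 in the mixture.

24.48 %

n(HCl) = 0.03017 × 0.5287 = 0.01595 mol
Let x = n(CaCO3), y = n(MgCO3).
Titrant: 2x + 2y = 0.01595;  mass: 100.09x + 84.31y = 0.6994
Solving, x = 1.710 × 10^-3 mol, y = 6.265 × 10^-3 mol
mass of CaCO3 = 1.710 × 10^-3 × 100.09 = 0.1712 g
% CaCO3 = 0.1712 / 0.6994 × 100 = 24.48 %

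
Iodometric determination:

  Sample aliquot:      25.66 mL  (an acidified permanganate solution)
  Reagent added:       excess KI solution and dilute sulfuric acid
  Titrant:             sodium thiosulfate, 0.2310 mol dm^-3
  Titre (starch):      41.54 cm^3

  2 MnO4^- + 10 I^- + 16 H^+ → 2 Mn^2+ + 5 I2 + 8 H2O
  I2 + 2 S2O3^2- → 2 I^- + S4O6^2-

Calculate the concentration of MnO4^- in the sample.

n(S2O3^2-) = 0.04154 × 0.2310 = 9.596 × 10^-3 mol
n(I2) = n(S2O3^2-)/2 = 4.798 × 10^-3 mol
From the 2:5 ratio, n(MnO4^-) in the aliquot = 2/5 × 4.798 × 10^-3 = 1.919 × 10^-3 mol
[MnO4^-] = 1.919 × 10^-3 / 0.02566 = 0.07479 mol/L

0.07479 mol/L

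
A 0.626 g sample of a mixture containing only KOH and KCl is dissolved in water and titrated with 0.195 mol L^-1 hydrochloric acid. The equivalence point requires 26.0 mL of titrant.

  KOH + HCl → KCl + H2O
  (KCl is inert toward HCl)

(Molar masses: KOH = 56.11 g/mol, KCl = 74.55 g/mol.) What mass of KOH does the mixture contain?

0.284 g

n(HCl) = 0.0260 × 0.195 = 5.07 × 10^-3 mol
Let x = n(KOH), y = n(KCl).
Titrant: 1x = 5.07 × 10^-3;  mass: 56.11x + 74.55y = 0.626
Solving, x = 5.07 × 10^-3 mol, y = 4.58 × 10^-3 mol
mass of KOH = 5.07 × 10^-3 × 56.11 = 0.284 g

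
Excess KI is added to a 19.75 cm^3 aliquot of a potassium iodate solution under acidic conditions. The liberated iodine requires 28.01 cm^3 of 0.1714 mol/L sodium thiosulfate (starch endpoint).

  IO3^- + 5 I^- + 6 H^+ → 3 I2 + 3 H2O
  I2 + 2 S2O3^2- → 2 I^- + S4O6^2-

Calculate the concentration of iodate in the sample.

0.04051 mol/L

n(S2O3^2-) = 0.02801 × 0.1714 = 4.801 × 10^-3 mol
n(I2) = n(S2O3^2-)/2 = 2.400 × 10^-3 mol
From the 1:3 ratio, n(IO3^-) in the aliquot = 1/3 × 2.400 × 10^-3 = 8.002 × 10^-4 mol
[IO3^-] = 8.002 × 10^-4 / 0.01975 = 0.04051 mol/L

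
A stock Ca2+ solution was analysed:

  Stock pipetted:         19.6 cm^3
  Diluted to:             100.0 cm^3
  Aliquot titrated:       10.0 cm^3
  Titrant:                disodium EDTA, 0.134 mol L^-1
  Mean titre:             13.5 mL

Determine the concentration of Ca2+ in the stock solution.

0.923 mol/L

Ca^2+ + EDTA^4- → [Ca(EDTA)]^2-
n(EDTA) = 0.0135 × 0.134 = 1.81 × 10^-3 mol
n(Ca2+) in the aliquot = 1.81 × 10^-3 mol (1:1 ratio)
[Ca2+]_dilute = 1.81 × 10^-3 / 0.0100 = 0.181 mol/L
Dilution factor = 100.0 / 19.6 = 5.102
[Ca2+]_stock = 0.181 × 5.102 = 0.923 mol/L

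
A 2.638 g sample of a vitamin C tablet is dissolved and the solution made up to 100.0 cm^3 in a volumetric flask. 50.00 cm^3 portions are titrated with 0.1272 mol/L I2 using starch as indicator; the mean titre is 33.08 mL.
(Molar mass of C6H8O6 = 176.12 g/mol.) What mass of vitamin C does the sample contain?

C6H8O6 + I2 → C6H6O6 + 2 HI
n(I2) per titration = 0.03308 × 0.1272 = 4.208 × 10^-3 mol
n(C6H8O6) in each aliquot = 4.208 × 10^-3 mol (1:1 ratio)
n(C6H8O6) in the whole flask = 4.208 × 10^-3 × 100.0/50.00 = 8.416 × 10^-3 mol
mass of C6H8O6 = 8.416 × 10^-3 × 176.12 = 1.482 g

1.482 g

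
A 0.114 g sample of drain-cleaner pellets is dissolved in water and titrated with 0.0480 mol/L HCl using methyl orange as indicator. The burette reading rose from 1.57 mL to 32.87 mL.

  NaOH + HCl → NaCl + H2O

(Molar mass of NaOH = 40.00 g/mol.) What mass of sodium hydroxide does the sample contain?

n(HCl) = 0.0313 L × 0.0480 mol/L = 1.50 × 10^-3 mol
n(NaOH) = 1.50 × 10^-3 mol (1:1 ratio)
mass of NaOH = 1.50 × 10^-3 × 40.00 g/mol = 0.0601 g

0.0601 g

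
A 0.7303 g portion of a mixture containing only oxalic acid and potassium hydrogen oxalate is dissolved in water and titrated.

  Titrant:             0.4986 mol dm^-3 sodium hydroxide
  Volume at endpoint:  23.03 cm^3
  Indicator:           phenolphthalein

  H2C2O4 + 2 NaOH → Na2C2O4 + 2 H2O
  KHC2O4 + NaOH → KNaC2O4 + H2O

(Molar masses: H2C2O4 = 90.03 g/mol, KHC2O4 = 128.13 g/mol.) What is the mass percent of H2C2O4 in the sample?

n(NaOH) = 0.02303 × 0.4986 = 0.01148 mol
Let x = n(H2C2O4), y = n(KHC2O4).
Titrant: 2x + 1y = 0.01148;  mass: 90.03x + 128.13y = 0.7303
Solving, x = 4.458 × 10^-3 mol, y = 2.568 × 10^-3 mol
mass of H2C2O4 = 4.458 × 10^-3 × 90.03 = 0.4013 g
% H2C2O4 = 0.4013 / 0.7303 × 100 = 54.95 %

54.95 %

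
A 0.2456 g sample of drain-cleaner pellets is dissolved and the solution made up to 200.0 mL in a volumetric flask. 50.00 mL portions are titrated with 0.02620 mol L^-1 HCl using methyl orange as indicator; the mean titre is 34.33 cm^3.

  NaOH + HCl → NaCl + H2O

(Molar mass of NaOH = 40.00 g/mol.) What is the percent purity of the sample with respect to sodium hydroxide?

n(HCl) per titration = 0.03433 × 0.02620 = 8.994 × 10^-4 mol
n(NaOH) in each aliquot = 8.994 × 10^-4 mol (1:1 ratio)
n(NaOH) in the whole flask = 8.994 × 10^-4 × 200.0/50.00 = 3.598 × 10^-3 mol
mass of NaOH = 3.598 × 10^-3 × 40.00 = 0.1439 g
% NaOH = 0.1439 / 0.2456 × 100 = 58.60 %

58.60 %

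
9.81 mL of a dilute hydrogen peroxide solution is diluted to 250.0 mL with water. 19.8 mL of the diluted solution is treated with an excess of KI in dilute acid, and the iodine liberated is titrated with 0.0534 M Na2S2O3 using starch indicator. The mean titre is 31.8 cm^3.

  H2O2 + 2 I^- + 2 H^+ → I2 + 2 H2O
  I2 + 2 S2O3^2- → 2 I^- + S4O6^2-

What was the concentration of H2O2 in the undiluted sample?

1.09 M

n(S2O3^2-) = 0.0318 × 0.0534 = 1.70 × 10^-3 mol
n(I2) = n(S2O3^2-)/2 = 8.49 × 10^-4 mol
n(H2O2) in the aliquot = 8.49 × 10^-4 mol (1:1 ratio)
[H2O2]_dilute = 8.49 × 10^-4 / 0.0198 = 0.0429 mol/L
[H2O2]_original = 0.0429 × 250.0/9.81 = 1.09 mol/L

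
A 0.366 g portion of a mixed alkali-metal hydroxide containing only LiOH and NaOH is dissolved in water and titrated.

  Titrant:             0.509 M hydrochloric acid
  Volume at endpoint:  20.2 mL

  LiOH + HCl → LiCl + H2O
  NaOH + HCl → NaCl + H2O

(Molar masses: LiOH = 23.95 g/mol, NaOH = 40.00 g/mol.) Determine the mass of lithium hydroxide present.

n(HCl) = 0.0202 × 0.509 = 0.0103 mol
Let x = n(LiOH), y = n(NaOH).
Titrant: 1x + 1y = 0.0103;  mass: 23.95x + 40.00y = 0.366
Solving, x = 2.82 × 10^-3 mol, y = 7.46 × 10^-3 mol
mass of LiOH = 2.82 × 10^-3 × 23.95 = 0.0676 g

0.0676 g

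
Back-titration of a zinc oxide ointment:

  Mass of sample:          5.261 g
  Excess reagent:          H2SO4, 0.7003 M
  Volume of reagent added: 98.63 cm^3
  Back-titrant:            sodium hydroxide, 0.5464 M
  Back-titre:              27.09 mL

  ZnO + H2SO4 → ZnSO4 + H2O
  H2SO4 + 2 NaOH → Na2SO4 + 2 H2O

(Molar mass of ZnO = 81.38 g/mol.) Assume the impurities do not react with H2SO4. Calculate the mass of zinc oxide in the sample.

n(H2SO4) added = 0.09863 × 0.7003 = 0.06907 mol
n(NaOH) used in back-titration = 0.02709 × 0.5464 = 0.01480 mol
From the 1:2 ratio, n(H2SO4) left over = 1/2 × 0.01480 = 7.401 × 10^-3 mol
n(H2SO4) consumed by analyte = 0.06907 − 7.401 × 10^-3 = 0.06167 mol
n(ZnO) = 0.06167 mol (1:1 ratio)
mass of ZnO = 0.06167 × 81.38 = 5.019 g

5.019 g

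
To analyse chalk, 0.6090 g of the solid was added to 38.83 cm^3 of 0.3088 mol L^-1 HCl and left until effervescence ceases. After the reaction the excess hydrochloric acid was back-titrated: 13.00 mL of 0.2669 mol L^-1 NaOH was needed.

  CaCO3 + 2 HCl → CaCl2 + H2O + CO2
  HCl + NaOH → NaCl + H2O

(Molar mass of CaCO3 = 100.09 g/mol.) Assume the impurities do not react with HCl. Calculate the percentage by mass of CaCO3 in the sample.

n(HCl) added = 0.03883 × 0.3088 = 0.01199 mol
n(NaOH) used in back-titration = 0.01300 × 0.2669 = 3.470 × 10^-3 mol
n(HCl) left over = 3.470 × 10^-3 mol (1:1 ratio)
n(HCl) consumed by analyte = 0.01199 − 3.470 × 10^-3 = 8.521 × 10^-3 mol
From the 1:2 ratio, n(CaCO3) = 1/2 × 8.521 × 10^-3 = 4.261 × 10^-3 mol
mass of CaCO3 = 4.261 × 10^-3 × 100.09 = 0.4264 g
% CaCO3 = 0.4264 / 0.6090 × 100 = 70.02 %

70.02 %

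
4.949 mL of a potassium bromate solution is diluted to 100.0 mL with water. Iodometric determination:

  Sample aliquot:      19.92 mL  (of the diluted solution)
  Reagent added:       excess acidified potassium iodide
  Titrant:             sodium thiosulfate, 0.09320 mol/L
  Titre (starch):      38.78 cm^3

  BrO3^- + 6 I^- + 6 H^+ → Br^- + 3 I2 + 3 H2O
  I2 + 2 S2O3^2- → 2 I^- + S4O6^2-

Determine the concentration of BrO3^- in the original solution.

0.6110 mol/L

n(S2O3^2-) = 0.03878 × 0.09320 = 3.614 × 10^-3 mol
n(I2) = n(S2O3^2-)/2 = 1.807 × 10^-3 mol
From the 1:3 ratio, n(BrO3^-) in the aliquot = 1/3 × 1.807 × 10^-3 = 6.024 × 10^-4 mol
[BrO3^-]_dilute = 6.024 × 10^-4 / 0.01992 = 0.03024 mol/L
[BrO3^-]_original = 0.03024 × 100.0/4.949 = 0.6110 mol/L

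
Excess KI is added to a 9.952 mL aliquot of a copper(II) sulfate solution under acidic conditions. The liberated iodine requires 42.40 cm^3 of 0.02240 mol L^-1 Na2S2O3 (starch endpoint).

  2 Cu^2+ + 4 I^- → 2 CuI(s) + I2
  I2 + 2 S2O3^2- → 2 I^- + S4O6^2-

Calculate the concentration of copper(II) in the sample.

n(S2O3^2-) = 0.04240 × 0.02240 = 9.498 × 10^-4 mol
n(I2) = n(S2O3^2-)/2 = 4.749 × 10^-4 mol
From the 2:1 ratio, n(Cu2+) in the aliquot = 2/1 × 4.749 × 10^-4 = 9.498 × 10^-4 mol
[Cu2+] = 9.498 × 10^-4 / 0.009952 = 0.09543 mol/L

0.09543 mol/L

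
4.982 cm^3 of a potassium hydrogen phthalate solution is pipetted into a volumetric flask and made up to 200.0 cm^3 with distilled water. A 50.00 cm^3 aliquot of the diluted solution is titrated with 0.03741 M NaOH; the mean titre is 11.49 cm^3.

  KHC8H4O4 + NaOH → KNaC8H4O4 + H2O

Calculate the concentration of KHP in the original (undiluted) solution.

n(NaOH) = 0.01149 × 0.03741 = 4.298 × 10^-4 mol
n(KHC8H4O4) in the aliquot = 4.298 × 10^-4 mol (1:1 ratio)
[KHC8H4O4]_dilute = 4.298 × 10^-4 / 0.05000 = 0.008597 mol/L
Dilution factor = 200.0 / 4.982 = 40.14
[KHC8H4O4]_stock = 0.008597 × 40.14 = 0.3451 mol/L

0.3451 M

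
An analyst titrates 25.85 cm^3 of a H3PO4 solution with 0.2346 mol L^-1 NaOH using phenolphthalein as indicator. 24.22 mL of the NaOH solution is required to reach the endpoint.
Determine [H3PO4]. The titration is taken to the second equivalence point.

H3PO4 + 2 NaOH → Na2HPO4 + 2 H2O
n(NaOH) = 0.02422 L × 0.2346 mol/L = 5.682 × 10^-3 mol
From the 1:2 mole ratio, n(H3PO4) = 1/2 × 5.682 × 10^-3 = 2.841 × 10^-3 mol
[H3PO4] = 2.841 × 10^-3 mol / 0.02585 L = 0.1099 mol/L

0.1099 mol/L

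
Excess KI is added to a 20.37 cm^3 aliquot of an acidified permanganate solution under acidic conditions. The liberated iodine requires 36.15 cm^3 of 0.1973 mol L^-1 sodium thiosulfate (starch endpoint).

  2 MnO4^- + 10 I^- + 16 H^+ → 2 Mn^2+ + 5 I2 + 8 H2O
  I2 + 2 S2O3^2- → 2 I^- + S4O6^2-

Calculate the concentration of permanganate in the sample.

n(S2O3^2-) = 0.03615 × 0.1973 = 7.132 × 10^-3 mol
n(I2) = n(S2O3^2-)/2 = 3.566 × 10^-3 mol
From the 2:5 ratio, n(MnO4^-) in the aliquot = 2/5 × 3.566 × 10^-3 = 1.426 × 10^-3 mol
[MnO4^-] = 1.426 × 10^-3 / 0.02037 = 0.07003 mol/L

0.07003 mol/L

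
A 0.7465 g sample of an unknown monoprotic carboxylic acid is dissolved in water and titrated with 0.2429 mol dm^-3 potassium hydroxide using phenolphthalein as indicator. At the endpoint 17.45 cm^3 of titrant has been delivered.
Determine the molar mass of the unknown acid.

n(KOH) = 0.01745 L × 0.2429 mol/L = 4.239 × 10^-3 mol
n(HA) = 4.239 × 10^-3 mol (1:1 ratio)
M = m / n = 0.7465 g / 4.239 × 10^-3 mol = 176.1 g/mol

176.1 g/mol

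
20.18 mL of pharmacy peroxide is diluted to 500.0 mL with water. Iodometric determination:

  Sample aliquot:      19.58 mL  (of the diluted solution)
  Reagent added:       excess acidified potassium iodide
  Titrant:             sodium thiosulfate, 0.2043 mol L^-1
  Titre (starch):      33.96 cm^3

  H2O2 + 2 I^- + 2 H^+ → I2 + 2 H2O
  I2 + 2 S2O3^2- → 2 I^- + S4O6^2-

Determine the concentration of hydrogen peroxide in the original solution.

n(S2O3^2-) = 0.03396 × 0.2043 = 6.938 × 10^-3 mol
n(I2) = n(S2O3^2-)/2 = 3.469 × 10^-3 mol
n(H2O2) in the aliquot = 3.469 × 10^-3 mol (1:1 ratio)
[H2O2]_dilute = 3.469 × 10^-3 / 0.01958 = 0.1772 mol/L
[H2O2]_original = 0.1772 × 500.0/20.18 = 4.390 mol/L

4.390 mol/L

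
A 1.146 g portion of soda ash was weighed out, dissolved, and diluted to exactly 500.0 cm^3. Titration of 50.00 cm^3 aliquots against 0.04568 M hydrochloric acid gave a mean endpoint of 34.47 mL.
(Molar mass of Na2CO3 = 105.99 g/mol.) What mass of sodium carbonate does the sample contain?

Na2CO3 + 2 HCl → 2 NaCl + H2O + CO2
n(HCl) per titration = 0.03447 × 0.04568 = 1.575 × 10^-3 mol
From the 1:2 ratio, n(Na2CO3) in each aliquot = 1/2 × 1.575 × 10^-3 = 7.873 × 10^-4 mol
n(Na2CO3) in the whole flask = 7.873 × 10^-4 × 500.0/50.00 = 7.873 × 10^-3 mol
mass of Na2CO3 = 7.873 × 10^-3 × 105.99 = 0.8345 g

0.8345 g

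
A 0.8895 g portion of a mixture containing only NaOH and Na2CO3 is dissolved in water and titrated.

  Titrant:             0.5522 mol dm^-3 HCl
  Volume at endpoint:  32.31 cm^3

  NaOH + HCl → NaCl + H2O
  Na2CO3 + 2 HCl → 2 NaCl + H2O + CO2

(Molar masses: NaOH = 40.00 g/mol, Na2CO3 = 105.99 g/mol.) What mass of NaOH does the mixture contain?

0.1724 g

n(HCl) = 0.03231 × 0.5522 = 0.01784 mol
Let x = n(NaOH), y = n(Na2CO3).
Titrant: 1x + 2y = 0.01784;  mass: 40.00x + 105.99y = 0.8895
Solving, x = 4.310 × 10^-3 mol, y = 6.766 × 10^-3 mol
mass of NaOH = 4.310 × 10^-3 × 40.00 = 0.1724 g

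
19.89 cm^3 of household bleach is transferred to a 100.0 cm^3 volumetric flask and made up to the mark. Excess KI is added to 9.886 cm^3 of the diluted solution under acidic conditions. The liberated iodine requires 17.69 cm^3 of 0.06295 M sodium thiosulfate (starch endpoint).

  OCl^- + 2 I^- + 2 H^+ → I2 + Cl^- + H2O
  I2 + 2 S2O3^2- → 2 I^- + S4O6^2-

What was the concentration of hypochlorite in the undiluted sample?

0.2832 M

n(S2O3^2-) = 0.01769 × 0.06295 = 1.114 × 10^-3 mol
n(I2) = n(S2O3^2-)/2 = 5.568 × 10^-4 mol
n(OCl^-) in the aliquot = 5.568 × 10^-4 mol (1:1 ratio)
[OCl^-]_dilute = 5.568 × 10^-4 / 0.009886 = 0.05632 mol/L
[OCl^-]_original = 0.05632 × 100.0/19.89 = 0.2832 mol/L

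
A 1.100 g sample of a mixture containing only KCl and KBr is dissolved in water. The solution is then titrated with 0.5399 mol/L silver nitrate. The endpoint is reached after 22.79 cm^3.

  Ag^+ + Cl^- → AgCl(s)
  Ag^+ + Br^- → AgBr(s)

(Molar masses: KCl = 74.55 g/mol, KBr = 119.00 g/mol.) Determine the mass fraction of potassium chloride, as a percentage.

n(AgNO3) = 0.02279 × 0.5399 = 0.01230 mol
Let x = n(KCl), y = n(KBr).
Titrant: 1x + 1y = 0.01230;  mass: 74.55x + 119.00y = 1.100
Solving, x = 8.194 × 10^-3 mol, y = 4.111 × 10^-3 mol
mass of KCl = 8.194 × 10^-3 × 74.55 = 0.6108 g
% KCl = 0.6108 / 1.100 × 100 = 55.53 %

55.53 %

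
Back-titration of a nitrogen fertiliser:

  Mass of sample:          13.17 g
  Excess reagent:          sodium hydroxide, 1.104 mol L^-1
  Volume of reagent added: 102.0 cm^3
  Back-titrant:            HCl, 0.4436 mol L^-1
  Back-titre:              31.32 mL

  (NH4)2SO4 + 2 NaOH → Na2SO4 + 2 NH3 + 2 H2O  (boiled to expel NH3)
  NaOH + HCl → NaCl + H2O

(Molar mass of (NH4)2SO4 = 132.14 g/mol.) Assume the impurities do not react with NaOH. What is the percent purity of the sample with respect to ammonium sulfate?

49.52 %

n(NaOH) added = 0.1020 × 1.104 = 0.1126 mol
n(HCl) used in back-titration = 0.03132 × 0.4436 = 0.01389 mol
n(NaOH) left over = 0.01389 mol (1:1 ratio)
n(NaOH) consumed by analyte = 0.1126 − 0.01389 = 0.09871 mol
From the 1:2 ratio, n((NH4)2SO4) = 1/2 × 0.09871 = 0.04936 mol
mass of (NH4)2SO4 = 0.04936 × 132.14 = 6.522 g
% (NH4)2SO4 = 6.522 / 13.17 × 100 = 49.52 %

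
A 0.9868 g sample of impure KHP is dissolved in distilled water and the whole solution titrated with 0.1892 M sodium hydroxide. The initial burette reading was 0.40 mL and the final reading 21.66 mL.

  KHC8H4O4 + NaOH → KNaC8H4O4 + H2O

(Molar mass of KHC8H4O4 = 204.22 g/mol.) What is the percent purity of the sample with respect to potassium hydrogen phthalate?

83.24 %

n(NaOH) = 0.02126 L × 0.1892 mol/L = 4.022 × 10^-3 mol
n(KHC8H4O4) = 4.022 × 10^-3 mol (1:1 ratio)
mass of KHC8H4O4 = 4.022 × 10^-3 × 204.22 g/mol = 0.8215 g
% KHC8H4O4 = 0.8215 / 0.9868 × 100 = 83.24 %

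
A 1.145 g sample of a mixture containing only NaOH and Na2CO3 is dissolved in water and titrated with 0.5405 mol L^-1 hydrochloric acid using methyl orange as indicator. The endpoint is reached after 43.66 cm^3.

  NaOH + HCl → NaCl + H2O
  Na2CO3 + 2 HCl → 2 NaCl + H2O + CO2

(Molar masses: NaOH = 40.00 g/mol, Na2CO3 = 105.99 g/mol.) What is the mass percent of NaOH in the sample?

n(HCl) = 0.04366 × 0.5405 = 0.02360 mol
Let x = n(NaOH), y = n(Na2CO3).
Titrant: 1x + 2y = 0.02360;  mass: 40.00x + 105.99y = 1.145
Solving, x = 8.125 × 10^-3 mol, y = 7.736 × 10^-3 mol
mass of NaOH = 8.125 × 10^-3 × 40.00 = 0.3250 g
% NaOH = 0.3250 / 1.145 × 100 = 28.39 %

28.39 %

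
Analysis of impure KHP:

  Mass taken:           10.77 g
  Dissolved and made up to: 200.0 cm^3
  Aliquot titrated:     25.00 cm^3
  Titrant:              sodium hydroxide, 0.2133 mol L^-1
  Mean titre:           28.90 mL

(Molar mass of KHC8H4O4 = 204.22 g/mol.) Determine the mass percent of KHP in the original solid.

93.51 %

KHC8H4O4 + NaOH → KNaC8H4O4 + H2O
n(NaOH) per titration = 0.02890 × 0.2133 = 6.164 × 10^-3 mol
n(KHC8H4O4) in each aliquot = 6.164 × 10^-3 mol (1:1 ratio)
n(KHC8H4O4) in the whole flask = 6.164 × 10^-3 × 200.0/25.00 = 0.04931 mol
mass of KHC8H4O4 = 0.04931 × 204.22 = 10.07 g
% KHC8H4O4 = 10.07 / 10.77 × 100 = 93.51 %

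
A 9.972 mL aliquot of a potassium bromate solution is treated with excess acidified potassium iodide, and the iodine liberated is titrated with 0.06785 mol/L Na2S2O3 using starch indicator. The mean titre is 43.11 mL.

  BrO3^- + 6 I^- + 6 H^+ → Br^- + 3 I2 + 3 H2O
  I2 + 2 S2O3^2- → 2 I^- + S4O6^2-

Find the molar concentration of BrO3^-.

n(S2O3^2-) = 0.04311 × 0.06785 = 2.925 × 10^-3 mol
n(I2) = n(S2O3^2-)/2 = 1.463 × 10^-3 mol
From the 1:3 ratio, n(BrO3^-) in the aliquot = 1/3 × 1.463 × 10^-3 = 4.875 × 10^-4 mol
[BrO3^-] = 4.875 × 10^-4 / 0.009972 = 0.04889 mol/L

0.04889 mol/L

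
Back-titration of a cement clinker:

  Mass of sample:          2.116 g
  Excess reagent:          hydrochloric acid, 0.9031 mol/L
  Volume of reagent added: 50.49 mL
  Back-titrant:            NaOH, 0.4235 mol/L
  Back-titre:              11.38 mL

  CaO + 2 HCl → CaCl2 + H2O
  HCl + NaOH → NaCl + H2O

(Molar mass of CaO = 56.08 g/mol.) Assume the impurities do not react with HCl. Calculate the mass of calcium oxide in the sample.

1.143 g

n(HCl) added = 0.05049 × 0.9031 = 0.04560 mol
n(NaOH) used in back-titration = 0.01138 × 0.4235 = 4.819 × 10^-3 mol
n(HCl) left over = 4.819 × 10^-3 mol (1:1 ratio)
n(HCl) consumed by analyte = 0.04560 − 4.819 × 10^-3 = 0.04078 mol
From the 1:2 ratio, n(CaO) = 1/2 × 0.04078 = 0.02039 mol
mass of CaO = 0.02039 × 56.08 = 1.143 g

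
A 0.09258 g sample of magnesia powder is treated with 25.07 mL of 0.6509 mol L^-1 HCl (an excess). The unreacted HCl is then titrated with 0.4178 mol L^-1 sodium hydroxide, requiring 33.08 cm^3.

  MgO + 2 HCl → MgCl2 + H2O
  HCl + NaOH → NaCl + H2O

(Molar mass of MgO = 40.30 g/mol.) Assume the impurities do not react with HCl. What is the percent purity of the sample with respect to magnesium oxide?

n(HCl) added = 0.02507 × 0.6509 = 0.01632 mol
n(NaOH) used in back-titration = 0.03308 × 0.4178 = 0.01382 mol
n(HCl) left over = 0.01382 mol (1:1 ratio)
n(HCl) consumed by analyte = 0.01632 − 0.01382 = 2.497 × 10^-3 mol
From the 1:2 ratio, n(MgO) = 1/2 × 2.497 × 10^-3 = 1.249 × 10^-3 mol
mass of MgO = 1.249 × 10^-3 × 40.30 = 0.05032 g
% MgO = 0.05032 / 0.09258 × 100 = 54.35 %

54.35 %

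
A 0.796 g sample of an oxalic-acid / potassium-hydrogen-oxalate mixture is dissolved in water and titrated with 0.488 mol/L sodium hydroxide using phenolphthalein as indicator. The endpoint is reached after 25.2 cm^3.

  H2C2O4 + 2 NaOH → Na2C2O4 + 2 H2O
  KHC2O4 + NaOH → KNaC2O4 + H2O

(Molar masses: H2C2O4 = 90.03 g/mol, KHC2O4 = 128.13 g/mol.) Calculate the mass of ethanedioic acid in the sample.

0.422 g

n(NaOH) = 0.0252 × 0.488 = 0.0123 mol
Let x = n(H2C2O4), y = n(KHC2O4).
Titrant: 2x + 1y = 0.0123;  mass: 90.03x + 128.13y = 0.796
Solving, x = 4.69 × 10^-3 mol, y = 2.92 × 10^-3 mol
mass of H2C2O4 = 4.69 × 10^-3 × 90.03 = 0.422 g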